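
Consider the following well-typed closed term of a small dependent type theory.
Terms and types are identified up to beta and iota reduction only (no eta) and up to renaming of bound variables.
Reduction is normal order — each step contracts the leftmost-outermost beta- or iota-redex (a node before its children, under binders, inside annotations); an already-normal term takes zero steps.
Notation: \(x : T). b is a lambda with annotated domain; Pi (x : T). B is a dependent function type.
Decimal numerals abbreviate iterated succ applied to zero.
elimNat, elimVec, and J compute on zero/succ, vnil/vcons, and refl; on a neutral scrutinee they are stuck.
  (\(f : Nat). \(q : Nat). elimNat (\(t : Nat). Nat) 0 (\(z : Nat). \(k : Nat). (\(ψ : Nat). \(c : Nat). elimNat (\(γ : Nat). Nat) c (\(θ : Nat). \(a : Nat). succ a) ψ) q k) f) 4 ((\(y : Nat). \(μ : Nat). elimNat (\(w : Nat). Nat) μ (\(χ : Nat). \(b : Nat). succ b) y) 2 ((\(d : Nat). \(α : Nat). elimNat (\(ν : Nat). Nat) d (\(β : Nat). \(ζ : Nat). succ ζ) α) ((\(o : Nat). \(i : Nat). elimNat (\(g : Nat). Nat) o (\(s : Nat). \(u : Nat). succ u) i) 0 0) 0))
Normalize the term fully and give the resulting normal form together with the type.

normal form:
  8
the term's type:
  Nat


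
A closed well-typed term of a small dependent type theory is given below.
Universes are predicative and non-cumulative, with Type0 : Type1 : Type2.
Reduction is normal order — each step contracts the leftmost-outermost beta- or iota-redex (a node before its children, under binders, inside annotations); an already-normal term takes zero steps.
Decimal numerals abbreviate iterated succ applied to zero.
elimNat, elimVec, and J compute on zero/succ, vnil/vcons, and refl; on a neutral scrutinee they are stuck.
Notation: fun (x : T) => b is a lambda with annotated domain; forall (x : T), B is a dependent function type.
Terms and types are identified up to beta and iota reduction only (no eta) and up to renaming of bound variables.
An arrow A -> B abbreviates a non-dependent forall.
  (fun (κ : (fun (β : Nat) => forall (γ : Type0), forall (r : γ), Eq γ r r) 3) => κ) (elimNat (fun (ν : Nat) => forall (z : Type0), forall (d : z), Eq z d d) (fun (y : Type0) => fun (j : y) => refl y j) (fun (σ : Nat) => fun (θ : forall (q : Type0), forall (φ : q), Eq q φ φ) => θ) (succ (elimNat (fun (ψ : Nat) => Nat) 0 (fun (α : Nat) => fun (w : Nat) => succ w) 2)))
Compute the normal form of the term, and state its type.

resulting normal form:
  fun (κ : Type0) => fun (β : κ) => refl κ β
type:
  forall (κ : Type0), forall (β : κ), Eq κ β β
observation: the leftmost-outermost redex is a beta-redex, and normalization takes 18 steps.


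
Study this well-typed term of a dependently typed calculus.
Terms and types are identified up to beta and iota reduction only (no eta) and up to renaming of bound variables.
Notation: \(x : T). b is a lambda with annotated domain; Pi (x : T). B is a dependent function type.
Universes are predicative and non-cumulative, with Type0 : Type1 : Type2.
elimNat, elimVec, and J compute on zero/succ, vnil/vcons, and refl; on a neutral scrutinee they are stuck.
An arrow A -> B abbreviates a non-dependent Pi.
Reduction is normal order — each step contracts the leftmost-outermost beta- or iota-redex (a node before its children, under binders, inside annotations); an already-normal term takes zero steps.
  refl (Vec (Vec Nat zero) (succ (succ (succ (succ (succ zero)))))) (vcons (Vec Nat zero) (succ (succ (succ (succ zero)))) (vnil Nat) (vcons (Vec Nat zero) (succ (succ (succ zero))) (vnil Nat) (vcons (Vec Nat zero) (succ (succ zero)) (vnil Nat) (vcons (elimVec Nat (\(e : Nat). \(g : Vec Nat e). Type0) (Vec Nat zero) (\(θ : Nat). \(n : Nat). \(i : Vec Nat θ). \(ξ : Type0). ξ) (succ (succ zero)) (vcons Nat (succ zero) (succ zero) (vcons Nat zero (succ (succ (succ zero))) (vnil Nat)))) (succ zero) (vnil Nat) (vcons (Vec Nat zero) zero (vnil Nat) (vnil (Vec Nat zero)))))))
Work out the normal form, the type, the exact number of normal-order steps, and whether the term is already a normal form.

resulting normal form:
  refl (Vec (Vec Nat zero) (succ (succ (succ (succ (succ zero)))))) (vcons (Vec Nat zero) (succ (succ (succ (succ zero)))) (vnil Nat) (vcons (Vec Nat zero) (succ (succ (succ zero))) (vnil Nat) (vcons (Vec Nat zero) (succ (succ zero)) (vnil Nat) (vcons (Vec Nat zero) (succ zero) (vnil Nat) (vcons (Vec Nat zero) zero (vnil Nat) (vnil (Vec Nat zero)))))))
type:
  Eq (Vec (Vec Nat zero) (succ (succ (succ (succ (succ zero)))))) (vcons (Vec Nat zero) (succ (succ (succ (succ zero)))) (vnil Nat) (vcons (Vec Nat zero) (succ (succ (succ zero))) (vnil Nat) (vcons (Vec Nat zero) (succ (succ zero)) (vnil Nat) (vcons (Vec Nat zero) (succ zero) (vnil Nat) (vcons (Vec Nat zero) zero (vnil Nat) (vnil (Vec Nat zero))))))) (vcons (Vec Nat zero) (succ (succ (succ (succ zero)))) (vnil Nat) (vcons (Vec Nat zero) (succ (succ (succ zero))) (vnil Nat) (vcons (Vec Nat zero) (succ (succ zero)) (vnil Nat) (vcons (Vec Nat zero) (succ zero) (vnil Nat) (vcons (Vec Nat zero) zero (vnil Nat) (vnil (Vec Nat zero)))))))
normal-order step count: 11
term was already normal: no
first contracted redex: an elimVec iota-redex


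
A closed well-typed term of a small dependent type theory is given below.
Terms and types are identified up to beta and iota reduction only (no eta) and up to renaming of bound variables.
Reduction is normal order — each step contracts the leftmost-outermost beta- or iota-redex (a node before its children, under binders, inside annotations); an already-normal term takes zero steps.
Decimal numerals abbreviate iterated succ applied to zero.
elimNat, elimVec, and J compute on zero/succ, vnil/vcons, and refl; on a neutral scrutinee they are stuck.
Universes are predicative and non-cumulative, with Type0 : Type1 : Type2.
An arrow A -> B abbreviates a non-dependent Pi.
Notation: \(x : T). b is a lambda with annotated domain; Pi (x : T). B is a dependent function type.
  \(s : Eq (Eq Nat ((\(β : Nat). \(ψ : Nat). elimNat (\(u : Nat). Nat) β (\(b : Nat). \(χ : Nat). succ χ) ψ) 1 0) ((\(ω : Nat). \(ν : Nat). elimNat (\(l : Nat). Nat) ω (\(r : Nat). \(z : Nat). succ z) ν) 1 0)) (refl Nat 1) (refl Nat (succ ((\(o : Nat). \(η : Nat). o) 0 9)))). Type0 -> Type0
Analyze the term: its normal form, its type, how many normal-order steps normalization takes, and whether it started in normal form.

normal form:
  \(s : Eq (Eq Nat 1 1) (refl Nat 1) (refl Nat 1)). Type0 -> Type0
type:
  Eq (Eq Nat 1 1) (refl Nat 1) (refl Nat 1) -> Type1
normal-order step count: 8
started in normal form: no
first contracted redex: a beta-redex


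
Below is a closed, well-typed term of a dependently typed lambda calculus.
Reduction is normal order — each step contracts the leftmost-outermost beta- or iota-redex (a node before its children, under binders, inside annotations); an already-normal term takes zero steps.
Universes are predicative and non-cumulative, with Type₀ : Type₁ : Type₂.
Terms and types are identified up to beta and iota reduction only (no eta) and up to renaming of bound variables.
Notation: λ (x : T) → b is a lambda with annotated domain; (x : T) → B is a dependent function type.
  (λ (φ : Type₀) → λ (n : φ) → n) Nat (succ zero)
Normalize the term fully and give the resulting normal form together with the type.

normal form:
  succ zero
type:
  Nat
observation: normalization takes exactly 2 steps under the normal-order strategy.


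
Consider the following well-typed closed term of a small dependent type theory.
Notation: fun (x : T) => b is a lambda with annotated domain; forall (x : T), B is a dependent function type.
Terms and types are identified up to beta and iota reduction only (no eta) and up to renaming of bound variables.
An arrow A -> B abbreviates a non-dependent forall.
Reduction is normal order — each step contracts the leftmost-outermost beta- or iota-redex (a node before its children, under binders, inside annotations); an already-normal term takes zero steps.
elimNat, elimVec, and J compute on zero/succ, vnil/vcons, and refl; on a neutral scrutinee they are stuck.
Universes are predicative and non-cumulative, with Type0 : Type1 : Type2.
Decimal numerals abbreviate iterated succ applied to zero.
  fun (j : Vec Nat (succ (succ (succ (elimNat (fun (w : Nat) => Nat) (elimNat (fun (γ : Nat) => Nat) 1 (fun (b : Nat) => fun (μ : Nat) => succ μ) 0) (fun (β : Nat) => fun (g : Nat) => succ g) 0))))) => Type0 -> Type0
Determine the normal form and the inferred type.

reduced normal form:
  fun (j : Vec Nat 4) => Type0 -> Type0
the term's type:
  Vec Nat 4 -> Type1
observation: contracting an elimNat iota-redex first, the term normalizes in 2 steps.


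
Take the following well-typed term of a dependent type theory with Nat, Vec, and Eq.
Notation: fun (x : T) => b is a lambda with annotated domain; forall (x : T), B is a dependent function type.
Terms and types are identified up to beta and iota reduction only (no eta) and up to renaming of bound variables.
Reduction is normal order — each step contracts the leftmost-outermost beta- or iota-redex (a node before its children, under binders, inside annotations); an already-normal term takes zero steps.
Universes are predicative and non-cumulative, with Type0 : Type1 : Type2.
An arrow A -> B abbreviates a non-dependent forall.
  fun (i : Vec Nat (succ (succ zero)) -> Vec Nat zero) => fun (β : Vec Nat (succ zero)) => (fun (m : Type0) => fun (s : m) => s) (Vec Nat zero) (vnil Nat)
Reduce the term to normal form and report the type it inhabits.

resulting normal form:
  fun (i : Vec Nat (succ (succ zero)) -> Vec Nat zero) => fun (β : Vec Nat (succ zero)) => vnil Nat
the term's type:
  (Vec Nat (succ (succ zero)) -> Vec Nat zero) -> Vec Nat (succ zero) -> Vec Nat zero
observation: the leftmost-outermost redex is a beta-redex, and normalization takes 2 steps.


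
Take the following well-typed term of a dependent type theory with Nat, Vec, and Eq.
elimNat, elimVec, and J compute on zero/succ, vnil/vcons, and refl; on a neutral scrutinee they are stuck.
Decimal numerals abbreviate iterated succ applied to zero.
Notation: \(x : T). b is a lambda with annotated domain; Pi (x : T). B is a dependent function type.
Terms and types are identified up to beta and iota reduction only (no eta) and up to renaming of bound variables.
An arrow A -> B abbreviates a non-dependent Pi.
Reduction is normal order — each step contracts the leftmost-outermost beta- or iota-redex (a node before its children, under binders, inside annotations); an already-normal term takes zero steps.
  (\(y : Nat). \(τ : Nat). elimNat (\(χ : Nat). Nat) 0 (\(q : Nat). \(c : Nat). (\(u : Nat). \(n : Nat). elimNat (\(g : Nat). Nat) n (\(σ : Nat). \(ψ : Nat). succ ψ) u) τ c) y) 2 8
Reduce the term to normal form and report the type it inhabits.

reduced normal form:
  16
the term's type:
  Nat
observation: 63 normal-order steps separate the term from its normal form.


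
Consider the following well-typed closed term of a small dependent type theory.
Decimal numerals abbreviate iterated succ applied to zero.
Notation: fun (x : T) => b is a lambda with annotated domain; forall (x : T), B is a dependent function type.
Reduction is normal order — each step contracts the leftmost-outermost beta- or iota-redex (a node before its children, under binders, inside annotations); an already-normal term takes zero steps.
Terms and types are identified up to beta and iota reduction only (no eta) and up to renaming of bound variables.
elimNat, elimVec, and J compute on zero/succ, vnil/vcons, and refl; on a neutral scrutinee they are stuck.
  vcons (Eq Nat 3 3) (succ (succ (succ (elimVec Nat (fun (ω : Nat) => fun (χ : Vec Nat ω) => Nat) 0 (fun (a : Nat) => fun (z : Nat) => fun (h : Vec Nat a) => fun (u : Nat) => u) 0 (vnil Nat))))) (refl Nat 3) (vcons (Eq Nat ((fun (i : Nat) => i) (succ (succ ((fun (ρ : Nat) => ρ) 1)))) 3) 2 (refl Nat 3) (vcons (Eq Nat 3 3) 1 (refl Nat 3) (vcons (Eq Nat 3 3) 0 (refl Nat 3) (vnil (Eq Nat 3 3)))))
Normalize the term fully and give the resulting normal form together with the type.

normal form:
  vcons (Eq Nat 3 3) 3 (refl Nat 3) (vcons (Eq Nat 3 3) 2 (refl Nat 3) (vcons (Eq Nat 3 3) 1 (refl Nat 3) (vcons (Eq Nat 3 3) 0 (refl Nat 3) (vnil (Eq Nat 3 3)))))
inferred type:
  Vec (Eq Nat 3 3) 4
observation: the leftmost-outermost redex is an elimVec iota-redex, and normalization takes 3 steps.


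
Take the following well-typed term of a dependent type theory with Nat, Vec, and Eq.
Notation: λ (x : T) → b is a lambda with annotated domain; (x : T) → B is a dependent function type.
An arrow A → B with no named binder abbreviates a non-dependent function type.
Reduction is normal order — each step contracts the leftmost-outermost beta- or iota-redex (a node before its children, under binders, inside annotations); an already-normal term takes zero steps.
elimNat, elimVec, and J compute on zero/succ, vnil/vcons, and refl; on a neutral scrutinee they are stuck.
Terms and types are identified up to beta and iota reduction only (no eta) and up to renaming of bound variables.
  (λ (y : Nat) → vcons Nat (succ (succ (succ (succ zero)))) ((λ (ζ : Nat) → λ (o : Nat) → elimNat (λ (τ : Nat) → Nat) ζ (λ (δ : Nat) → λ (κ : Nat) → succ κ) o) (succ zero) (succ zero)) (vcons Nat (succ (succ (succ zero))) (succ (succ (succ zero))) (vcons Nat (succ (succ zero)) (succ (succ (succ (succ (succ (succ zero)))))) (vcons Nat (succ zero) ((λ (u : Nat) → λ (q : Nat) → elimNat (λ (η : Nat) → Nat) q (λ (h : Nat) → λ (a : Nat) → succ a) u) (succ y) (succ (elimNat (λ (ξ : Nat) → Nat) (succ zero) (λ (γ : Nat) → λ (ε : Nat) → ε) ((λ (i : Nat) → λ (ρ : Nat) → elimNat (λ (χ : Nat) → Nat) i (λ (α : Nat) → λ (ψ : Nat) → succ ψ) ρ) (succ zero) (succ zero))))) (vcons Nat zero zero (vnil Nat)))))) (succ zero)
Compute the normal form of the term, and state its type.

normal form:
  vcons Nat (succ (succ (succ (succ zero)))) (succ (succ zero)) (vcons Nat (succ (succ (succ zero))) (succ (succ (succ zero))) (vcons Nat (succ (succ zero)) (succ (succ (succ (succ (succ (succ zero)))))) (vcons Nat (succ zero) (succ (succ (succ (succ zero)))) (vcons Nat zero zero (vnil Nat)))))
inferred type:
  Vec Nat (succ (succ (succ (succ (succ zero)))))


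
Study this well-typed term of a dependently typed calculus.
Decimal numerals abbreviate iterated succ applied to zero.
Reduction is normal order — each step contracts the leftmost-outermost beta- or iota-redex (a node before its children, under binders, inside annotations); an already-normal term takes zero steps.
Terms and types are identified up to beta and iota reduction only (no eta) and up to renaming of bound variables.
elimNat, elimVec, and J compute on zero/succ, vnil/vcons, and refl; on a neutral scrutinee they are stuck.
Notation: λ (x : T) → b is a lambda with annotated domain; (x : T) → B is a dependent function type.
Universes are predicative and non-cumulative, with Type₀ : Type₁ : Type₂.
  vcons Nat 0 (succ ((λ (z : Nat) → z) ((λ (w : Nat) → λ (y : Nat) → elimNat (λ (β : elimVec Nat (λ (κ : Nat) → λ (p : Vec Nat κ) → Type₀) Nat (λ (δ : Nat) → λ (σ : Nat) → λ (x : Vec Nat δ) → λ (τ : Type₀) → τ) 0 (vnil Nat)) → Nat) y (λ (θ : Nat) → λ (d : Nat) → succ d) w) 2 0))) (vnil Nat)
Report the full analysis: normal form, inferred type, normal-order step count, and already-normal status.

reduced normal form:
  vcons Nat 0 3 (vnil Nat)
type:
  Vec Nat 1
normal-order step count: 10
term was already normal: no
first contracted redex: a beta-redex


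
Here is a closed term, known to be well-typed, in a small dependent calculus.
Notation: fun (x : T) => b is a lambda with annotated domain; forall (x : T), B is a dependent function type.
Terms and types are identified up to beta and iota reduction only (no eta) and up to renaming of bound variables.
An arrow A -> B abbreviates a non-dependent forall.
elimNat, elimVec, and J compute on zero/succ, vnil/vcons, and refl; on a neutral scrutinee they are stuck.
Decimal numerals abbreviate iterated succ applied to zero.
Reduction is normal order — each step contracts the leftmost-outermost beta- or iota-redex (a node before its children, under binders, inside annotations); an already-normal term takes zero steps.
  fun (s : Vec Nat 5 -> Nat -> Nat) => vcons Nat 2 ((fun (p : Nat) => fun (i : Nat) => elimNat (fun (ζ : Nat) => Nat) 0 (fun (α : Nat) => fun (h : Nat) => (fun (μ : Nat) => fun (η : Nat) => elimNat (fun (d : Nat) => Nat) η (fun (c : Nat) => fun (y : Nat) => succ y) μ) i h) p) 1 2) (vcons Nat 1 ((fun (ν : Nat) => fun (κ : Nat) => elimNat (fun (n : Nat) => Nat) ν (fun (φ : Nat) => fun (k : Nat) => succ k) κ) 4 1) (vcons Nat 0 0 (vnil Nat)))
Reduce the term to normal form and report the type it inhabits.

reduced normal form:
  fun (s : Vec Nat 5 -> Nat -> Nat) => vcons Nat 2 2 (vcons Nat 1 5 (vcons Nat 0 0 (vnil Nat)))
the term's type:
  (Vec Nat 5 -> Nat -> Nat) -> Vec Nat 3
observation: 21 normal-order steps separate the term from its normal form.


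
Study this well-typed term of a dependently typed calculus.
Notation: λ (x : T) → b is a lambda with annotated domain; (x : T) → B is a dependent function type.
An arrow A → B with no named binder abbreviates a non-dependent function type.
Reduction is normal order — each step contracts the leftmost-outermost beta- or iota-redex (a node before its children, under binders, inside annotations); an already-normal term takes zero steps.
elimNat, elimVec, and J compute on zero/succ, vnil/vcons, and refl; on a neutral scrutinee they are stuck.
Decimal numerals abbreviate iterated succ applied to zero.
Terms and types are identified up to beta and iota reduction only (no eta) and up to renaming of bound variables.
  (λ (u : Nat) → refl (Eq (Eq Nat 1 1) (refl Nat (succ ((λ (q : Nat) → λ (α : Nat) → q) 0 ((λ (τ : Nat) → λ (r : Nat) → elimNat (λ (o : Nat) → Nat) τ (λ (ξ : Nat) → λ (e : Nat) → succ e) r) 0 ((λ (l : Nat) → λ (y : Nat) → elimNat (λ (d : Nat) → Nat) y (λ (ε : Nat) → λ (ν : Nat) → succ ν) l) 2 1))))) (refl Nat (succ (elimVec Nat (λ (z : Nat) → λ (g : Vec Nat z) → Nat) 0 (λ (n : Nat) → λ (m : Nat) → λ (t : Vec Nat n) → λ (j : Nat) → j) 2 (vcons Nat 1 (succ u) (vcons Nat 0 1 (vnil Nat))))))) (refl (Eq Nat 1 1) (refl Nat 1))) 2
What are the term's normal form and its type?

resulting normal form:
  refl (Eq (Eq Nat 1 1) (refl Nat 1) (refl Nat 1)) (refl (Eq Nat 1 1) (refl Nat 1))
the term's type:
  Eq (Eq (Eq Nat 1 1) (refl Nat 1) (refl Nat 1)) (refl (Eq Nat 1 1) (refl Nat 1)) (refl (Eq Nat 1 1) (refl Nat 1))
observation: contracting a beta-redex first, the term normalizes in 14 steps.


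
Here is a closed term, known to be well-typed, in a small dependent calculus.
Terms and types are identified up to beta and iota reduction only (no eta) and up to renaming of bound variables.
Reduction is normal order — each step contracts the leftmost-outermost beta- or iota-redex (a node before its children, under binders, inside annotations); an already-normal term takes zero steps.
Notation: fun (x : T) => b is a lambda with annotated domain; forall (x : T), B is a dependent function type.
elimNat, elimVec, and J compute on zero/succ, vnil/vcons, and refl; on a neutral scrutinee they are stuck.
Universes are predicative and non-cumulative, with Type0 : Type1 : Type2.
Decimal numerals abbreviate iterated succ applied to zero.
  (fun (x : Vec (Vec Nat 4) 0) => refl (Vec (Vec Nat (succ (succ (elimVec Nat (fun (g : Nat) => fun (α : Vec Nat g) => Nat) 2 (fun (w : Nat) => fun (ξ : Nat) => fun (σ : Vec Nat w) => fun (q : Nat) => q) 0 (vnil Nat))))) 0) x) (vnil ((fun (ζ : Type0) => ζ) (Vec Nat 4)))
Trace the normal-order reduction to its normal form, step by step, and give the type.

normal-order reduction:
  (fun (x : Vec (Vec Nat 4) 0) => refl (Vec (Vec Nat (succ (succ (elimVec Nat (fun (g : Nat) => fun (α : Vec Nat g) => Nat) 2 (fun (w : Nat) => fun (ξ : Nat) => fun (σ : Vec Nat w) => fun (q : Nat) => q) 0 (vnil Nat))))) 0) x) (vnil ((fun (ζ : Type0) => ζ) (Vec Nat 4)))
  ~> refl (Vec (Vec Nat (succ (succ (elimVec Nat (fun (x : Nat) => fun (g : Vec Nat x) => Nat) 2 (fun (α : Nat) => fun (w : Nat) => fun (ξ : Vec Nat α) => fun (σ : Nat) => σ) 0 (vnil Nat))))) 0) (vnil ((fun (q : Type0) => q) (Vec Nat 4)))
  ~> refl (Vec (Vec Nat 4) 0) (vnil ((fun (x : Type0) => x) (Vec Nat 4)))
  ~> refl (Vec (Vec Nat 4) 0) (vnil (Vec Nat 4))
type:
  Eq (Vec (Vec Nat 4) 0) (vnil (Vec Nat 4)) (vnil (Vec Nat 4))


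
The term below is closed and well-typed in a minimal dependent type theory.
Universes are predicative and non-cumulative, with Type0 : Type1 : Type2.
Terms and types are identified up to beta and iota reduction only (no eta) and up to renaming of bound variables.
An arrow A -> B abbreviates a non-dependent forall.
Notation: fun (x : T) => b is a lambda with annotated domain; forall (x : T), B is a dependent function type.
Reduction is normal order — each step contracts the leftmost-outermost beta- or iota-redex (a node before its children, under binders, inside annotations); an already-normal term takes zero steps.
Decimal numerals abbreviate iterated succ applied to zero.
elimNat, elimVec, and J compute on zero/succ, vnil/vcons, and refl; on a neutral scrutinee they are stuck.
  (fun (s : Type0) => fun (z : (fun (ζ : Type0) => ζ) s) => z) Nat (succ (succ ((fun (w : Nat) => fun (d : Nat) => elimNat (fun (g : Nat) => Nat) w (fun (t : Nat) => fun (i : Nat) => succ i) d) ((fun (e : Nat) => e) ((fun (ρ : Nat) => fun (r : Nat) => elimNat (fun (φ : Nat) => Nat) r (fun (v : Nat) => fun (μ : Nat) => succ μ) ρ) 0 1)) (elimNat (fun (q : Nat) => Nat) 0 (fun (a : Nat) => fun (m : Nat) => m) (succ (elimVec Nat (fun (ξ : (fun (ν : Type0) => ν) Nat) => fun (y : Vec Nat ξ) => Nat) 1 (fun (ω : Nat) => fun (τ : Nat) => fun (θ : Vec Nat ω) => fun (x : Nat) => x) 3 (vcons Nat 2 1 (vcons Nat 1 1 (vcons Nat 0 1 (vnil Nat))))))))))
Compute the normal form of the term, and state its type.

reduced normal form:
  3
type:
  Nat


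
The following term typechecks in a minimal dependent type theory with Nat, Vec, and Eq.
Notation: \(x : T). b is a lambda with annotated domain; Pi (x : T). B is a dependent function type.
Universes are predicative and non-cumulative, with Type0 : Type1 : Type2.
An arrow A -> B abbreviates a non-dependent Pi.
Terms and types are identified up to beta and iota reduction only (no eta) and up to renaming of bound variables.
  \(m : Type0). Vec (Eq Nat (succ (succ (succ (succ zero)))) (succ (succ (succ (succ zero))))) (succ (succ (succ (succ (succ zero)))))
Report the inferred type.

the term's type:
  Type0 -> Type0


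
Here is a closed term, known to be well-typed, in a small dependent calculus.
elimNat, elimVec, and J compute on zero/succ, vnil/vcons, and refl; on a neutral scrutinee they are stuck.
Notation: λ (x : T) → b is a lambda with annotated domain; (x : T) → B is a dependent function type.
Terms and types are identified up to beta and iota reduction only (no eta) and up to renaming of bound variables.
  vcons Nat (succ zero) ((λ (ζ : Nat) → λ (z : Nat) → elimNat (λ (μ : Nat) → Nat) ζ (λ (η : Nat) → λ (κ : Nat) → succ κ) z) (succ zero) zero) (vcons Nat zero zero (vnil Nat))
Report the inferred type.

the term's type:
  Vec Nat (succ (succ zero))


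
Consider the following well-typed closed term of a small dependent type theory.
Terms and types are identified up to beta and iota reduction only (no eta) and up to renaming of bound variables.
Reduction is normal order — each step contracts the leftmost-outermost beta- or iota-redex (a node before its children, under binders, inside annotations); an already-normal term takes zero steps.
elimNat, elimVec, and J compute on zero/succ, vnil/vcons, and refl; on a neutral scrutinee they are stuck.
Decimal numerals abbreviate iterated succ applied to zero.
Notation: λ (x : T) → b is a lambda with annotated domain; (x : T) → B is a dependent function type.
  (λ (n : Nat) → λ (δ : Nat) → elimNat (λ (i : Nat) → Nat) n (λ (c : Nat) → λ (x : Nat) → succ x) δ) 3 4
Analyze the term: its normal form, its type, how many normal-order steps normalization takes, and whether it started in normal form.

normal form:
  7
the term's type:
  Nat
normal-order step count: 15
started in normal form: no
first contracted redex: a beta-redex


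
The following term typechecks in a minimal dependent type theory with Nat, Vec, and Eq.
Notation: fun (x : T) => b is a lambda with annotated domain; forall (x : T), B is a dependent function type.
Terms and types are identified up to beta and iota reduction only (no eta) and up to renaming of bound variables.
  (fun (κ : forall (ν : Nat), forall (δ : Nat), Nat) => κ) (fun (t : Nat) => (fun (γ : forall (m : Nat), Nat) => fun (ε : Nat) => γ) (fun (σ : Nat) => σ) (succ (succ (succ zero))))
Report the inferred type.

the term's type:
  forall (κ : Nat), forall (ν : Nat), Nat


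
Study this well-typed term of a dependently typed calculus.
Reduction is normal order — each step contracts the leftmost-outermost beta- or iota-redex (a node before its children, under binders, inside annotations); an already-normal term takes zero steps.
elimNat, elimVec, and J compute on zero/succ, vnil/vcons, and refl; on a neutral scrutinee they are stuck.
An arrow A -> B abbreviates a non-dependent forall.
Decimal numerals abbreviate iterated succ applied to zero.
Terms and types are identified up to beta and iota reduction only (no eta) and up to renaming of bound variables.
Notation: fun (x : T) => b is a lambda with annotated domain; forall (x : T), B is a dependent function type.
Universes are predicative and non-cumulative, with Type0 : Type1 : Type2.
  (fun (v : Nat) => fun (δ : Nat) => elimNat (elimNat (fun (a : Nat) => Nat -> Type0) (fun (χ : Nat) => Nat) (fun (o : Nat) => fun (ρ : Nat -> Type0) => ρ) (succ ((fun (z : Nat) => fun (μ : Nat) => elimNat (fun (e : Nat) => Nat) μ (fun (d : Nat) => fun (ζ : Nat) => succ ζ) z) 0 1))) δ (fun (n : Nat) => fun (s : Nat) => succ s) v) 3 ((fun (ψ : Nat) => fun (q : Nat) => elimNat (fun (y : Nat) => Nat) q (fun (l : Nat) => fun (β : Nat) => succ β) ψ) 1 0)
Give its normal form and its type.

normal form:
  4
the term's type:
  Nat
observation: normalization takes exactly 18 steps under the normal-order strategy.


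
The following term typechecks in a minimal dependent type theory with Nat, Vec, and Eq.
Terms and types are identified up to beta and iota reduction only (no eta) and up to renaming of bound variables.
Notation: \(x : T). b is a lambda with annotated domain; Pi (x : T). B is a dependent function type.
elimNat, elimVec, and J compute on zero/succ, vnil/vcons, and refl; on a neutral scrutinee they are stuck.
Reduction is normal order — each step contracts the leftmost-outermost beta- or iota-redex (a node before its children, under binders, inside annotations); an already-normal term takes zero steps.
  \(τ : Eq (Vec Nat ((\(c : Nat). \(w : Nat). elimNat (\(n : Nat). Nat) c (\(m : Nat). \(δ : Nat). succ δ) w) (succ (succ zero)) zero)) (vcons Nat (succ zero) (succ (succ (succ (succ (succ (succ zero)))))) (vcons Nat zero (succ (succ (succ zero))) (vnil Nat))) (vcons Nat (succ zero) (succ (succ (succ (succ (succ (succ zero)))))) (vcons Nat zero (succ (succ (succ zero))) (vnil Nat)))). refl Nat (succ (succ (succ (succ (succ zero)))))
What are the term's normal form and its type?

normal form:
  \(τ : Eq (Vec Nat (succ (succ zero))) (vcons Nat (succ zero) (succ (succ (succ (succ (succ (succ zero)))))) (vcons Nat zero (succ (succ (succ zero))) (vnil Nat))) (vcons Nat (succ zero) (succ (succ (succ (succ (succ (succ zero)))))) (vcons Nat zero (succ (succ (succ zero))) (vnil Nat)))). refl Nat (succ (succ (succ (succ (succ zero)))))
type:
  Pi (τ : Eq (Vec Nat (succ (succ zero))) (vcons Nat (succ zero) (succ (succ (succ (succ (succ (succ zero)))))) (vcons Nat zero (succ (succ (succ zero))) (vnil Nat))) (vcons Nat (succ zero) (succ (succ (succ (succ (succ (succ zero)))))) (vcons Nat zero (succ (succ (succ zero))) (vnil Nat)))). Eq Nat (succ (succ (succ (succ (succ zero))))) (succ (succ (succ (succ (succ zero)))))
observation: reduction starts at a beta-redex, and 3 normal-order steps reach the normal form.


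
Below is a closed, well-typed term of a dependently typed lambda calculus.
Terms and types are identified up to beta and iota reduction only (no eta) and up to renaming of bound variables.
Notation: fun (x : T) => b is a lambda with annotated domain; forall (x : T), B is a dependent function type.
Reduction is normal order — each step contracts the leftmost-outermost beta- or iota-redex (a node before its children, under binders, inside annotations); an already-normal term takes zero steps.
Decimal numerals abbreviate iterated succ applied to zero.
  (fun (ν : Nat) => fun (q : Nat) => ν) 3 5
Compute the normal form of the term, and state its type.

normal form:
  3
inferred type:
  Nat


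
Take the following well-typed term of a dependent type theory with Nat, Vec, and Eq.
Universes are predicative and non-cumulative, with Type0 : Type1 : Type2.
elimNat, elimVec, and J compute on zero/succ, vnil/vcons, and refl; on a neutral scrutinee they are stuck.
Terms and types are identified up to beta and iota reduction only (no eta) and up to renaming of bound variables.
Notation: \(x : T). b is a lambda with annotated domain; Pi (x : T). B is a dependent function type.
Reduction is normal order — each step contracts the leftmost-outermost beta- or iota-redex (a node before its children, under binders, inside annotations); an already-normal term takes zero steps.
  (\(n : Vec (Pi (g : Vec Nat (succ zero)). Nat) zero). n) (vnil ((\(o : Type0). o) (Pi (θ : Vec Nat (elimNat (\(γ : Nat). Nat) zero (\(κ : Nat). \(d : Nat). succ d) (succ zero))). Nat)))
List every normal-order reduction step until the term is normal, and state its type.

reduction (normal order):
  (\(n : Vec (Pi (g : Vec Nat (succ zero)). Nat) zero). n) (vnil ((\(o : Type0). o) (Pi (θ : Vec Nat (elimNat (\(γ : Nat). Nat) zero (\(κ : Nat). \(d : Nat). succ d) (succ zero))). Nat)))
  ~> vnil ((\(n : Type0). n) (Pi (g : Vec Nat (elimNat (\(o : Nat). Nat) zero (\(θ : Nat). \(γ : Nat). succ γ) (succ zero))). Nat))
  ~> vnil (Pi (n : Vec Nat (elimNat (\(g : Nat). Nat) zero (\(o : Nat). \(θ : Nat). succ θ) (succ zero))). Nat)
  ~> vnil (Pi (n : Vec Nat ((\(g : Nat). \(o : Nat). succ o) zero (elimNat (\(θ : Nat). Nat) zero (\(γ : Nat). \(κ : Nat). succ κ) zero))). Nat)
  ~> vnil (Pi (n : Vec Nat ((\(g : Nat). succ g) (elimNat (\(o : Nat). Nat) zero (\(θ : Nat). \(γ : Nat). succ γ) zero))). Nat)
  ~> vnil (Pi (n : Vec Nat (succ (elimNat (\(g : Nat). Nat) zero (\(o : Nat). \(θ : Nat). succ θ) zero))). Nat)
  ~> vnil (Pi (n : Vec Nat (succ zero)). Nat)
the term's type:
  Vec (Pi (n : Vec Nat (succ zero)). Nat) zero


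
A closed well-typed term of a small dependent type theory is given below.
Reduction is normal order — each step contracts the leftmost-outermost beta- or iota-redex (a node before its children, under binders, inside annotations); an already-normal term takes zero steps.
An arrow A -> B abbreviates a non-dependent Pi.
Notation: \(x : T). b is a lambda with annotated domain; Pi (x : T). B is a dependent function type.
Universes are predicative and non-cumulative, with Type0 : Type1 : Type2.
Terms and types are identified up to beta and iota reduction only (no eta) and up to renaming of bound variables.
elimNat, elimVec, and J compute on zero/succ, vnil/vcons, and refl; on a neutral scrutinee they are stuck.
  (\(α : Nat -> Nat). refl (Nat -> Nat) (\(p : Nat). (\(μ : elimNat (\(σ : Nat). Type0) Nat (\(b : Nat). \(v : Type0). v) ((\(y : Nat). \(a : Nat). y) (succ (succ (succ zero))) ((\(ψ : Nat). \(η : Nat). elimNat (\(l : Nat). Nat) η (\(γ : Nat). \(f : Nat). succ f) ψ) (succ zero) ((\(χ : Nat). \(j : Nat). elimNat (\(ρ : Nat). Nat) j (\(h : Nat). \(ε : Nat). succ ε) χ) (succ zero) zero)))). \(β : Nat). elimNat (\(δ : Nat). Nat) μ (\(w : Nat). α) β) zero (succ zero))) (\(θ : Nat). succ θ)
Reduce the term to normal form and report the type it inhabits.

reduced normal form:
  refl (Nat -> Nat) (\(α : Nat). succ zero)
inferred type:
  Eq (Nat -> Nat) (\(α : Nat). succ zero) (\(p : Nat). succ zero)


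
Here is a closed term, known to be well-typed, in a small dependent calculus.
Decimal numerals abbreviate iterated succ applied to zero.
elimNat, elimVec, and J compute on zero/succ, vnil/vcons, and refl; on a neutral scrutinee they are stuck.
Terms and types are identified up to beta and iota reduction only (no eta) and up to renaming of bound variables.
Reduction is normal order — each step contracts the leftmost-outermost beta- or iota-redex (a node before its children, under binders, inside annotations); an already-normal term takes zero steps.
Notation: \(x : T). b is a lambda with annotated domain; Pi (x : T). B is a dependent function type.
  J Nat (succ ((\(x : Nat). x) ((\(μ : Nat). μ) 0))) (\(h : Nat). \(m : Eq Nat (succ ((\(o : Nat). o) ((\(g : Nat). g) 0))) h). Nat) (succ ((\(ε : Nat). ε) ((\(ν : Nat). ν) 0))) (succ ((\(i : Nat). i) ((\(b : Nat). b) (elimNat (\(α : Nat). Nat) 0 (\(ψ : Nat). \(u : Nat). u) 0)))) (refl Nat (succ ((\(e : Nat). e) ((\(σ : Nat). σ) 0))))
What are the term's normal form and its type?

reduced normal form:
  1
type:
  Nat
observation: 3 normal-order steps separate the term from its normal form.


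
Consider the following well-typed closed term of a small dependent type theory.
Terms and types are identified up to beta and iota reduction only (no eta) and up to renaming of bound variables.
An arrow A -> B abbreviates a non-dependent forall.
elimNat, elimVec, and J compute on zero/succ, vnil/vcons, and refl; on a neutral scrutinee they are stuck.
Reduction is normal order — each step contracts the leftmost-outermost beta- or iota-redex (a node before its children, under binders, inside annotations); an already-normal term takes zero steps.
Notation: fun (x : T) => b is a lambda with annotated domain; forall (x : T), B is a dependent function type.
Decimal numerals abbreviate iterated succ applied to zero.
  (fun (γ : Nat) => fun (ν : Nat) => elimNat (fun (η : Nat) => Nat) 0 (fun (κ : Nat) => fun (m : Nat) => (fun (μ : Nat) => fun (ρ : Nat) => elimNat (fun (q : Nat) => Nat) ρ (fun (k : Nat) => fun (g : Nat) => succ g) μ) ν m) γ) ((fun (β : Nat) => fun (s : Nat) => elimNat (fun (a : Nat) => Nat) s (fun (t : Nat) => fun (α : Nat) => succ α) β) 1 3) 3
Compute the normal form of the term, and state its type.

reduced normal form:
  12
the term's type:
  Nat
observation: contracting a beta-redex first, the term normalizes in 33 steps.


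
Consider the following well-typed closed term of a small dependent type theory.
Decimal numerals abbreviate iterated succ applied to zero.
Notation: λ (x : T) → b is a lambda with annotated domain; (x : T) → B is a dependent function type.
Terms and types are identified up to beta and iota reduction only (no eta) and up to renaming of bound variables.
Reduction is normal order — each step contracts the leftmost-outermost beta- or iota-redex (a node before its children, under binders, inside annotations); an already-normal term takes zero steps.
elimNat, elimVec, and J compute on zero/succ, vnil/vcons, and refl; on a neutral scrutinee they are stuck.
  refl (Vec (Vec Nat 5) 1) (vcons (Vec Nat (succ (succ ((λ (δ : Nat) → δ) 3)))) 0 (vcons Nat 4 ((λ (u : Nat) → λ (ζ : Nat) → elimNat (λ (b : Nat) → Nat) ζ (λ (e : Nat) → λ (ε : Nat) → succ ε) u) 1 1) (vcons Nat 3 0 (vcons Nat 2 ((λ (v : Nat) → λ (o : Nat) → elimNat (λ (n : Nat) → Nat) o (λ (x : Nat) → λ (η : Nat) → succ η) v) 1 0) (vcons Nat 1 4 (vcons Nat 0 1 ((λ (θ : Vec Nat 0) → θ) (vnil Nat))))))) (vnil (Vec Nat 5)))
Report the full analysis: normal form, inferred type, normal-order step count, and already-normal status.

reduced normal form:
  refl (Vec (Vec Nat 5) 1) (vcons (Vec Nat 5) 0 (vcons Nat 4 2 (vcons Nat 3 0 (vcons Nat 2 1 (vcons Nat 1 4 (vcons Nat 0 1 (vnil Nat)))))) (vnil (Vec Nat 5)))
the term's type:
  Eq (Vec (Vec Nat 5) 1) (vcons (Vec Nat 5) 0 (vcons Nat 4 2 (vcons Nat 3 0 (vcons Nat 2 1 (vcons Nat 1 4 (vcons Nat 0 1 (vnil Nat)))))) (vnil (Vec Nat 5))) (vcons (Vec Nat 5) 0 (vcons Nat 4 2 (vcons Nat 3 0 (vcons Nat 2 1 (vcons Nat 1 4 (vcons Nat 0 1 (vnil Nat)))))) (vnil (Vec Nat 5)))
normal-order step count: 14
already normal: no
first contracted redex: a beta-redex


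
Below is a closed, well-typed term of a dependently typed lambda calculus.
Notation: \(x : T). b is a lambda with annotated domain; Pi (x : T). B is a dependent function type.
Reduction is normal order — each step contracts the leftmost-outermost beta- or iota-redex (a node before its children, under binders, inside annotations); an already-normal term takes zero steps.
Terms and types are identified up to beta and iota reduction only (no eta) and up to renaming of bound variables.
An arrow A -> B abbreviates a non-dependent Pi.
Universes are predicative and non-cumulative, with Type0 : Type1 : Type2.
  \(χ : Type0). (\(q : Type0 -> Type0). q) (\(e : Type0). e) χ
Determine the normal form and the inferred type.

normal form:
  \(χ : Type0). χ
type:
  Type0 -> Type0
observation: the term reaches its normal form after 2 normal-order steps.


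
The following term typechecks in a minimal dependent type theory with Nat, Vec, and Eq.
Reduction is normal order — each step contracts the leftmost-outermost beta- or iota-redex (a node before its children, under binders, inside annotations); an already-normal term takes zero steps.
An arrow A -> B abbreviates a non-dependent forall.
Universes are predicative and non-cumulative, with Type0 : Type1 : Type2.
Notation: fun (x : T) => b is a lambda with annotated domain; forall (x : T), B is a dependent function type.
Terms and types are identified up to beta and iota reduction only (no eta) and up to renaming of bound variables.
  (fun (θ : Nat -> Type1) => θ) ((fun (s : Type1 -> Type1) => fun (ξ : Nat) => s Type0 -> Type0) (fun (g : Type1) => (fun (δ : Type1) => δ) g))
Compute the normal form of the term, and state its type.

reduced normal form:
  fun (θ : Nat) => Type0 -> Type0
the term's type:
  Nat -> Type1
observation: normalization takes exactly 4 steps under the normal-order strategy.


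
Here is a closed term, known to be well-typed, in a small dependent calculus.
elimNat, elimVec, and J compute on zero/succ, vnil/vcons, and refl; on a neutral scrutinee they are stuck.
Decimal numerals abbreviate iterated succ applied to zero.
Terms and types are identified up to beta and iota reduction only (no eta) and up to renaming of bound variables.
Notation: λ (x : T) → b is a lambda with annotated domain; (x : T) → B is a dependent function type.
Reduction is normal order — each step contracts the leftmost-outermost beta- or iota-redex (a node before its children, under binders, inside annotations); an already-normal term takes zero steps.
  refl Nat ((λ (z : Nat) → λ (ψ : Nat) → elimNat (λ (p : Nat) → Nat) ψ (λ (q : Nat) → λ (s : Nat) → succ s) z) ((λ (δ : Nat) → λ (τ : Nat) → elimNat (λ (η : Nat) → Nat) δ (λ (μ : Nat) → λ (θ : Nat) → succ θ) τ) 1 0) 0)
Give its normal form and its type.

resulting normal form:
  refl Nat 1
the term's type:
  Eq Nat 1 1
observation: normalization takes exactly 9 steps under the normal-order strategy.


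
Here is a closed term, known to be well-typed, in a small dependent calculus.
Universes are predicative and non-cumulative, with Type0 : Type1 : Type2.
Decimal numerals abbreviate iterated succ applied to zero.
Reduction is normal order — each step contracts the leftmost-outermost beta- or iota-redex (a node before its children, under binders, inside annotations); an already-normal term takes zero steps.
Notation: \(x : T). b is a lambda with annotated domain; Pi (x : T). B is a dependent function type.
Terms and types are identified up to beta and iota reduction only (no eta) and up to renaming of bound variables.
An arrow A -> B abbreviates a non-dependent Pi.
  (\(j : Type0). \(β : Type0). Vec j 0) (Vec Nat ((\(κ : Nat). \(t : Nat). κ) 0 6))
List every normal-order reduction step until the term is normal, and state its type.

normal-order reduction sequence:
  (\(j : Type0). \(β : Type0). Vec j 0) (Vec Nat ((\(κ : Nat). \(t : Nat). κ) 0 6))
  ~> \(j : Type0). Vec (Vec Nat ((\(β : Nat). \(κ : Nat). β) 0 6)) 0
  ~> \(j : Type0). Vec (Vec Nat ((\(β : Nat). 0) 6)) 0
  ~> \(j : Type0). Vec (Vec Nat 0) 0
inferred type:
  Type0 -> Type0
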